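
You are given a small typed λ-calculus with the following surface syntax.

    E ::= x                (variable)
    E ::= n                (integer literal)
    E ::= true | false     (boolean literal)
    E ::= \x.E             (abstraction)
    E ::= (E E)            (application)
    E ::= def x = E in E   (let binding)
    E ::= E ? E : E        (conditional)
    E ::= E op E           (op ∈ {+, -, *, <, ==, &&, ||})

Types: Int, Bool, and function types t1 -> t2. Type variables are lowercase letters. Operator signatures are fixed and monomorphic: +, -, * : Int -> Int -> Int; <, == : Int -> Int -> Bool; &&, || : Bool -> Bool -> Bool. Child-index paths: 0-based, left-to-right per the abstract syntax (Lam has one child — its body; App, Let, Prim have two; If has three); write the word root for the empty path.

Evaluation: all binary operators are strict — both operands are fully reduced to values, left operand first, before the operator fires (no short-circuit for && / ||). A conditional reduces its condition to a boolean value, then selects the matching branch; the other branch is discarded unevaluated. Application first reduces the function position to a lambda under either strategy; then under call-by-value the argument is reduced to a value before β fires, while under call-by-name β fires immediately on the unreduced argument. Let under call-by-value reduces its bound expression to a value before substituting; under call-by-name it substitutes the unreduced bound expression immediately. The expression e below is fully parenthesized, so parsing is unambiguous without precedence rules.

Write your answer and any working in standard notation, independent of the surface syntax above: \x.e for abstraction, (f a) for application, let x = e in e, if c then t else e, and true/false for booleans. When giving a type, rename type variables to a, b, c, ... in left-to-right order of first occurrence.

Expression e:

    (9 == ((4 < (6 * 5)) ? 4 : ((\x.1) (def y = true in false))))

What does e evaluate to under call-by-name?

Derivation:
step 0: (9 == (if (4 < (6 * 5)) then 4 else ((\x.1) (let y = true in false))))
step 1: [delta@1.0.1] (9 == (if (4 < 30) then 4 else ((\x.1) (let y = true in false))))
step 2: [delta@1.0] (9 == (if true then 4 else ((\x.1) (let y = true in false))))
step 3: [if@1] (9 == 4)
step 4: [delta@root] false

Answer: false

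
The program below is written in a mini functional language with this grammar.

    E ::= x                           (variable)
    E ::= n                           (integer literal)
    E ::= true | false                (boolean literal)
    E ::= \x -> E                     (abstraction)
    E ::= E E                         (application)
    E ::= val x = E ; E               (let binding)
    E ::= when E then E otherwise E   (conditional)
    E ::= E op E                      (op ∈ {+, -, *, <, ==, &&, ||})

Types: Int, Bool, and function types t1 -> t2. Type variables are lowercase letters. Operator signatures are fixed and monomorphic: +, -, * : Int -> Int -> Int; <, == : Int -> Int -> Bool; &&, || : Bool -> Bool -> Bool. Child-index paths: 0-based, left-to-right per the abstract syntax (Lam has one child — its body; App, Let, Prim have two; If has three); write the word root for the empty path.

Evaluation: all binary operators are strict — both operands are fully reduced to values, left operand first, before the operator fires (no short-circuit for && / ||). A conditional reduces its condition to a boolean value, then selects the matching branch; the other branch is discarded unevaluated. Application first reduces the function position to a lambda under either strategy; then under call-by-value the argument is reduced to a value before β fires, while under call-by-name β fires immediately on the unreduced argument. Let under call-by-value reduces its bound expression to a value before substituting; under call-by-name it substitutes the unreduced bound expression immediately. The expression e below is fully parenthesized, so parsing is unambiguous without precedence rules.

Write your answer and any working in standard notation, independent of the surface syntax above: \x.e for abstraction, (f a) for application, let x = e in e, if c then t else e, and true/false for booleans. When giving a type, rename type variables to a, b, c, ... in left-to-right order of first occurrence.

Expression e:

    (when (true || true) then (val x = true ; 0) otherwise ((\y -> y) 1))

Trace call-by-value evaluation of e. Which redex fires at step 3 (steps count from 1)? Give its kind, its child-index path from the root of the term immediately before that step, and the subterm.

Answer: let at root : (let x = true in 0)

Working:
step 0: (if (true || true) then (let x = true in 0) else ((\y.y) 1))
step 1: [delta@0] (if true then (let x = true in 0) else ((\y.y) 1))
step 2: [if@root] (let x = true in 0)
step 3: [let@root] 0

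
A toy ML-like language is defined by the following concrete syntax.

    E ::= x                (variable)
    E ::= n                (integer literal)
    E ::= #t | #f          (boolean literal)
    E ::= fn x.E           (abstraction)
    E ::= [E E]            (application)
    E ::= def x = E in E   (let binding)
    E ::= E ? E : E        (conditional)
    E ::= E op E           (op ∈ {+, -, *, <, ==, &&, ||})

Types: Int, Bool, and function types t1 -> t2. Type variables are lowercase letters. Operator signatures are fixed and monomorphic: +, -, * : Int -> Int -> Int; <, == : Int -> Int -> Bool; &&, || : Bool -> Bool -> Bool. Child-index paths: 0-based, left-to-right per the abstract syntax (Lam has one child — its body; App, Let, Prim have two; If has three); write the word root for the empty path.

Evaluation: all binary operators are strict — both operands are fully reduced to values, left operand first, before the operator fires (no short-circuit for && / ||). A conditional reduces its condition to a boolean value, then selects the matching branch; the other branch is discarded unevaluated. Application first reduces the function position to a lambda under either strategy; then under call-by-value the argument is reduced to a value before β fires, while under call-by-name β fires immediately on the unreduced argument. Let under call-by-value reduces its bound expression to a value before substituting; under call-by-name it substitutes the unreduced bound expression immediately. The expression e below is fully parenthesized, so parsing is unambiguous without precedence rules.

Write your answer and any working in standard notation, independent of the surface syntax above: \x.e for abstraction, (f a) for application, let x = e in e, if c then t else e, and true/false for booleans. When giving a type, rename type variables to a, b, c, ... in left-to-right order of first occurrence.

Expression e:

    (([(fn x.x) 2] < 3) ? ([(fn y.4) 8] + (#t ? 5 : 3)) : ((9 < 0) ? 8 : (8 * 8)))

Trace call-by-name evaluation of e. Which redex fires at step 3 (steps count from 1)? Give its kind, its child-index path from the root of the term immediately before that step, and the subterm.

Answer: if at root : (if true then (((\y.4) 8) + (if true then 5 else 3)) else (if (9 < 0) then 8 else (8 * 8)))

Derivation:
step 0: (if (((\x.x) 2) < 3) then (((\y.4) 8) + (if true then 5 else 3)) else (if (9 < 0) then 8 else (8 * 8)))
step 1: [beta@0.0] (if (2 < 3) then (((\y.4) 8) + (if true then 5 else 3)) else (if (9 < 0) then 8 else (8 * 8)))
step 2: [delta@0] (if true then (((\y.4) 8) + (if true then 5 else 3)) else (if (9 < 0) then 8 else (8 * 8)))
step 3: [if@root] (((\y.4) 8) + (if true then 5 else 3))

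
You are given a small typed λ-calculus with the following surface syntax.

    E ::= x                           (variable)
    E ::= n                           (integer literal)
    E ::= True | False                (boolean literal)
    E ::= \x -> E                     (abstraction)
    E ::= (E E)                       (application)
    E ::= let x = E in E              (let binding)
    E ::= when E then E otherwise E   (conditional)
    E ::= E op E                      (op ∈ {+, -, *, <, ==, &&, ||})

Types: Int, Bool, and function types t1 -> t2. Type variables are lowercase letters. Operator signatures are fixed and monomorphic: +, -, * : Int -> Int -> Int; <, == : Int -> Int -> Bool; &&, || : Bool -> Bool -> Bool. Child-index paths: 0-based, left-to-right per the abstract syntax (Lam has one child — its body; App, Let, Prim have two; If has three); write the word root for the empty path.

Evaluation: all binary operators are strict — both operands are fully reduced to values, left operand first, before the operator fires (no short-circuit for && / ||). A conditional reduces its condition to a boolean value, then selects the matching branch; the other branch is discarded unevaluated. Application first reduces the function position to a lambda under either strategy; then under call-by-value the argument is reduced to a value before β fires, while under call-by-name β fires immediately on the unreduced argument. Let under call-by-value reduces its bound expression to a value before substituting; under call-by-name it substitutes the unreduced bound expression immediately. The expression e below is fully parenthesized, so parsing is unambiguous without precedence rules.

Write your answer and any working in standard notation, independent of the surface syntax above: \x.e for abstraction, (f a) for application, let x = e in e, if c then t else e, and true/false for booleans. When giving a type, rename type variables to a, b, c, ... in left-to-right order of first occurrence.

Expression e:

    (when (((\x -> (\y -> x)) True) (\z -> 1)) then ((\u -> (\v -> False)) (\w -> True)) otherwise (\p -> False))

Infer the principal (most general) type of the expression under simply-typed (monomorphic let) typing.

Answer: a -> Bool

Working:
x : a
\y._ : b -> a
\x._ : a -> b -> a
  unify a -> b -> a ~ Bool -> c
  unify a ~ Bool
  unify b -> Bool ~ c
_ _ : b -> Bool
\z._ : d -> Int
  unify b -> Bool ~ (d -> Int) -> e
  unify b ~ d -> Int
  unify Bool ~ e
_ _ : Bool
  unify Bool ~ Bool
\v._ : g -> Bool
\u._ : f -> g -> Bool
\w._ : h -> Bool
  unify f -> g -> Bool ~ (h -> Bool) -> i
  unify f ~ h -> Bool
  unify g -> Bool ~ i
_ _ : g -> Bool
\p._ : j -> Bool
  unify g -> Bool ~ j -> Bool
  unify g ~ j
  unify Bool ~ Bool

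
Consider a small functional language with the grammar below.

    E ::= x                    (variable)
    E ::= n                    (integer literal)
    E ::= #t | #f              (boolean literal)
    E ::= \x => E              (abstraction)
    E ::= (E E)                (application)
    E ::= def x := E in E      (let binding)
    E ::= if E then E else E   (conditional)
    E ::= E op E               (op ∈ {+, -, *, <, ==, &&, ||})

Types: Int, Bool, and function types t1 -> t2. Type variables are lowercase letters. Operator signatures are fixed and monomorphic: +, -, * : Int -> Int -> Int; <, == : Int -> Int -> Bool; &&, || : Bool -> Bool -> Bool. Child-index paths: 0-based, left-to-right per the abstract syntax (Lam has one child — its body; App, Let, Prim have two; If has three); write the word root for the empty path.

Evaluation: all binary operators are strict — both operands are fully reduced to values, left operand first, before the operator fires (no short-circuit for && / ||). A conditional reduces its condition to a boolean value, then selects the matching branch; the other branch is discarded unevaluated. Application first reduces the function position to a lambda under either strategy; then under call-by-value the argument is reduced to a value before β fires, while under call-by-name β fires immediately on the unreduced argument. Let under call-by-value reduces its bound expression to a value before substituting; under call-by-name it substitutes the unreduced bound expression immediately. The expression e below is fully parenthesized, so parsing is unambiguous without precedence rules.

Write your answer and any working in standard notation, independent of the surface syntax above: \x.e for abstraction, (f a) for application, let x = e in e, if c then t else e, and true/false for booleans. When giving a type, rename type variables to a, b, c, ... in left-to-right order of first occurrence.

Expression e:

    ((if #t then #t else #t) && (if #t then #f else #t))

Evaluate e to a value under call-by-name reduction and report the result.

Working:
step 0: ((if true then true else true) && (if true then false else true))
step 1: [if@0] (true && (if true then false else true))
step 2: [if@1] (true && false)
step 3: [delta@root] false

Answer: false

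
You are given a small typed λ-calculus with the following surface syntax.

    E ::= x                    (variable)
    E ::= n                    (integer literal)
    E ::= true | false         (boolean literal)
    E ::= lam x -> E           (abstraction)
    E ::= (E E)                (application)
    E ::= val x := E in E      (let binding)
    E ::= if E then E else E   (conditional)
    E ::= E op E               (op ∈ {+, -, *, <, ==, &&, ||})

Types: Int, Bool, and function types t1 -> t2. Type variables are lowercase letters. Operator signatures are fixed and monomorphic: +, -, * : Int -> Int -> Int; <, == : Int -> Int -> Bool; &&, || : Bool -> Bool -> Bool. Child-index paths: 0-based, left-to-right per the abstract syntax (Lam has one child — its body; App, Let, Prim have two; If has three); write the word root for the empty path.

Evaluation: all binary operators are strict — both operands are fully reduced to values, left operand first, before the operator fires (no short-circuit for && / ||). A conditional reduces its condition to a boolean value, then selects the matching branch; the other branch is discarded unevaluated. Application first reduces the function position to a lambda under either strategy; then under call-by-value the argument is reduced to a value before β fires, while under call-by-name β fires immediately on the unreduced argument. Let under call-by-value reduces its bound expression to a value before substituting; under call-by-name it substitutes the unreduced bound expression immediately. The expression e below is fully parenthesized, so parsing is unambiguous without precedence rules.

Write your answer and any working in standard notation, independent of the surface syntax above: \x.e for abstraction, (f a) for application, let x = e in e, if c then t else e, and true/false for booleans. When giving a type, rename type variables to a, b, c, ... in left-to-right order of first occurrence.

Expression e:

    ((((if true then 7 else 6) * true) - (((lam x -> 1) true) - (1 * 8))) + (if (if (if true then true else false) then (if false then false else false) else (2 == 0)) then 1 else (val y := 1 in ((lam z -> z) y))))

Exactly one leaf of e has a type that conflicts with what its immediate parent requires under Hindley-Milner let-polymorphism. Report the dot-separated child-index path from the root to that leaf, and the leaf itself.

Answer: 0.0.1 : true

Working:
  unify Bool ~ Bool
  unify Int ~ Int
  unify Int ~ Int
  unify Bool ~ Int
  FAIL: mismatch Bool ~ Int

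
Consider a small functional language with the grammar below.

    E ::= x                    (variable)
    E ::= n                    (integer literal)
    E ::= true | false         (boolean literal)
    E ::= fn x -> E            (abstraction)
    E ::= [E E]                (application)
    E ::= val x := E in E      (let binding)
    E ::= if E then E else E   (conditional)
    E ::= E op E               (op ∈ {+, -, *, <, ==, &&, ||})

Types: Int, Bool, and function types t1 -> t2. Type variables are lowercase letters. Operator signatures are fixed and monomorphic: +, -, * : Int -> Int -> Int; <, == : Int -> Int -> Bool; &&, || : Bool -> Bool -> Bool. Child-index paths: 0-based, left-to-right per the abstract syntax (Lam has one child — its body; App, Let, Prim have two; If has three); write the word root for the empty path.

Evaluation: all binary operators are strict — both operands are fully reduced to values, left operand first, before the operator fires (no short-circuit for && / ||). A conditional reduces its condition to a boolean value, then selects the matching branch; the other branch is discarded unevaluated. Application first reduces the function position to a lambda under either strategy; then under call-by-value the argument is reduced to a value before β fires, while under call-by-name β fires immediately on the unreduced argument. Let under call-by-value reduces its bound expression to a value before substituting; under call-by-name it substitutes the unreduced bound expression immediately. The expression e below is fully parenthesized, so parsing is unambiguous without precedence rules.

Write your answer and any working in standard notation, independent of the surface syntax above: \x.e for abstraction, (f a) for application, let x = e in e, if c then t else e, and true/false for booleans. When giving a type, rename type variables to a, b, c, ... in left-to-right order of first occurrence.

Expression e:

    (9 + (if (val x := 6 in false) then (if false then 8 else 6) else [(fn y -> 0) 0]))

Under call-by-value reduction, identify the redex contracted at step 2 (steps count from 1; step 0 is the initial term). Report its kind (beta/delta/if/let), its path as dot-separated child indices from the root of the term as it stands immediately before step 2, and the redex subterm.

Answer: if at 1 : (if false then (if false then 8 else 6) else ((\y.0) 0))

Derivation:
step 0: (9 + (if (let x = 6 in false) then (if false then 8 else 6) else ((\y.0) 0)))
step 1: [let@1.0] (9 + (if false then (if false then 8 else 6) else ((\y.0) 0)))
step 2: [if@1] (9 + ((\y.0) 0))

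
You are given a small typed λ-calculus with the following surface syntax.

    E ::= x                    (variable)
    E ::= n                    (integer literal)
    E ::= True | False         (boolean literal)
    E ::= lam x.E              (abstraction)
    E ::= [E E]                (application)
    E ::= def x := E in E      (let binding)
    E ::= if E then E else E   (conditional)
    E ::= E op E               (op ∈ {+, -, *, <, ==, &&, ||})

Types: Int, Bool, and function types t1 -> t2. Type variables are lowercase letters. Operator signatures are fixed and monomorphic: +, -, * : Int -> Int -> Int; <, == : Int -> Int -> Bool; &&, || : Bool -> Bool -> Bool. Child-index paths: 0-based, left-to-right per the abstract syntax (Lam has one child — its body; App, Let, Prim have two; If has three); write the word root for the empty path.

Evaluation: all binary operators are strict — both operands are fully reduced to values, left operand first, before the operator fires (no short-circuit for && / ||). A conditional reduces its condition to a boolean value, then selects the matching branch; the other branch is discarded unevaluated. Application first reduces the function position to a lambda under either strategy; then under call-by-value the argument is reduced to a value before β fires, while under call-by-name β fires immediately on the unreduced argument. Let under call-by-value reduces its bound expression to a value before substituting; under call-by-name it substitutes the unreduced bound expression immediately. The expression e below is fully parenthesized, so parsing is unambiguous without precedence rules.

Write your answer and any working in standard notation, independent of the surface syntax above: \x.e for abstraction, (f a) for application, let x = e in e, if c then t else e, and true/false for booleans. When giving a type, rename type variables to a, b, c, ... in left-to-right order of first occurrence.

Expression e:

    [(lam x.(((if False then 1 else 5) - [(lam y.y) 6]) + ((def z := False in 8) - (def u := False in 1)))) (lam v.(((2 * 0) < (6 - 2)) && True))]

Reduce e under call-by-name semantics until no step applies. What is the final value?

Answer: 6

Derivation:
step 0: ((\x.(((if false then 1 else 5) - ((\y.y) 6)) + ((let z = false in 8) - (let u = false in 1)))) (\v.(((2 * 0) < (6 - 2)) && true)))
step 1: [beta@root] (((if false then 1 else 5) - ((\y.y) 6)) + ((let z = false in 8) - (let u = false in 1)))
step 2: [if@0.0] ((5 - ((\y.y) 6)) + ((let z = false in 8) - (let u = false in 1)))
step 3: [beta@0.1] ((5 - 6) + ((let z = false in 8) - (let u = false in 1)))
step 4: [delta@0] (-1 + ((let z = false in 8) - (let u = false in 1)))
step 5: [let@1.0] (-1 + (8 - (let u = false in 1)))
step 6: [let@1.1] (-1 + (8 - 1))
step 7: [delta@1] (-1 + 7)
step 8: [delta@root] 6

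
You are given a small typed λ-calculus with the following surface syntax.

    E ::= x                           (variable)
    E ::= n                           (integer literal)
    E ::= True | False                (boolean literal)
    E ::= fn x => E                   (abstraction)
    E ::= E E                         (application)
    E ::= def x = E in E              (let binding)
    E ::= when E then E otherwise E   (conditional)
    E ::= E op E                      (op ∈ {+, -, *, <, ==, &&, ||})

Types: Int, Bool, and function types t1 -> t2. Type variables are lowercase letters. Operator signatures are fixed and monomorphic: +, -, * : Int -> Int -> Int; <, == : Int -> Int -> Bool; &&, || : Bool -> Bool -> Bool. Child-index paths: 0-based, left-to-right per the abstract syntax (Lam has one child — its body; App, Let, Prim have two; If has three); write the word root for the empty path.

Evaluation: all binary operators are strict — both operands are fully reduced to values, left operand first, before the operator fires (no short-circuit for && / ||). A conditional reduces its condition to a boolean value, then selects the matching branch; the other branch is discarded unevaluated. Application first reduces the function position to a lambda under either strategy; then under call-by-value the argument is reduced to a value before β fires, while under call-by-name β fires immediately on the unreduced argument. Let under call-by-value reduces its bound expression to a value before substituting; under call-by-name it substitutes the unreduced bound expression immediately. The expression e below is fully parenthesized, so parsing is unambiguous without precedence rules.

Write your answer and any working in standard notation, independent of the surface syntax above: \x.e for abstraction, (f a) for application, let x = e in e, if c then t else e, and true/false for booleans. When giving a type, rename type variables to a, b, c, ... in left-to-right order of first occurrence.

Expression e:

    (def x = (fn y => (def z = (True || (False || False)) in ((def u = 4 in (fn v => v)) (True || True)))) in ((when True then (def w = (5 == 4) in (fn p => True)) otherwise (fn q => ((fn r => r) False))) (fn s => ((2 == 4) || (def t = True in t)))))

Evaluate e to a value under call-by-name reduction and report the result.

Derivation:
step 0: (let x = (\y.(let z = (true || (false || false)) in ((let u = 4 in (\v.v)) (true || true)))) in ((if true then (let w = (5 == 4) in (\p.true)) else (\q.((\r.r) false))) (\s.((2 == 4) || (let t = true in t)))))
step 1: [let@root] ((if true then (let w = (5 == 4) in (\p.true)) else (\q.((\r.r) false))) (\s.((2 == 4) || (let t = true in t))))
step 2: [if@0] ((let w = (5 == 4) in (\p.true)) (\s.((2 == 4) || (let t = true in t))))
step 3: [let@0] ((\p.true) (\s.((2 == 4) || (let t = true in t))))
step 4: [beta@root] true

Answer: true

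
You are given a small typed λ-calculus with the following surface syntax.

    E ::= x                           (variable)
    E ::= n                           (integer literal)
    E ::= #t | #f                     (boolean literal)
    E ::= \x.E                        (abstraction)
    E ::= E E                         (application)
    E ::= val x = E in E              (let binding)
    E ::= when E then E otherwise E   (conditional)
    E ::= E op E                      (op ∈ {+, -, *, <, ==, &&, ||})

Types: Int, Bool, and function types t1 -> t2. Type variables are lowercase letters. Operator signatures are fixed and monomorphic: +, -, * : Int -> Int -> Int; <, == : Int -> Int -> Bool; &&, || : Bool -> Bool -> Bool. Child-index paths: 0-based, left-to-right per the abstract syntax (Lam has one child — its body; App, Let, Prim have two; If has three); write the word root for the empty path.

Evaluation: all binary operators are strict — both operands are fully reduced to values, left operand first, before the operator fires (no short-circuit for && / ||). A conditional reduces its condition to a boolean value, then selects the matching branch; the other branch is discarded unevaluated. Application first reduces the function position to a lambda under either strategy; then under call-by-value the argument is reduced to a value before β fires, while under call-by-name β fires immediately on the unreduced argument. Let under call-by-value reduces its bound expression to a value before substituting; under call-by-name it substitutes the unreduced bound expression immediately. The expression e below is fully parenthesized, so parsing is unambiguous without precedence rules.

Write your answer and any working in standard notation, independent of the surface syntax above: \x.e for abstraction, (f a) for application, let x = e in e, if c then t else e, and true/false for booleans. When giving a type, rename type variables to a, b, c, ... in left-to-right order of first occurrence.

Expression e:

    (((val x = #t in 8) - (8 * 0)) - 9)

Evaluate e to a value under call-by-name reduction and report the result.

Answer: -1

Trace:
step 0: (((let x = true in 8) - (8 * 0)) - 9)
step 1: [let@0.0] ((8 - (8 * 0)) - 9)
step 2: [delta@0.1] ((8 - 0) - 9)
step 3: [delta@0] (8 - 9)
step 4: [delta@root] -1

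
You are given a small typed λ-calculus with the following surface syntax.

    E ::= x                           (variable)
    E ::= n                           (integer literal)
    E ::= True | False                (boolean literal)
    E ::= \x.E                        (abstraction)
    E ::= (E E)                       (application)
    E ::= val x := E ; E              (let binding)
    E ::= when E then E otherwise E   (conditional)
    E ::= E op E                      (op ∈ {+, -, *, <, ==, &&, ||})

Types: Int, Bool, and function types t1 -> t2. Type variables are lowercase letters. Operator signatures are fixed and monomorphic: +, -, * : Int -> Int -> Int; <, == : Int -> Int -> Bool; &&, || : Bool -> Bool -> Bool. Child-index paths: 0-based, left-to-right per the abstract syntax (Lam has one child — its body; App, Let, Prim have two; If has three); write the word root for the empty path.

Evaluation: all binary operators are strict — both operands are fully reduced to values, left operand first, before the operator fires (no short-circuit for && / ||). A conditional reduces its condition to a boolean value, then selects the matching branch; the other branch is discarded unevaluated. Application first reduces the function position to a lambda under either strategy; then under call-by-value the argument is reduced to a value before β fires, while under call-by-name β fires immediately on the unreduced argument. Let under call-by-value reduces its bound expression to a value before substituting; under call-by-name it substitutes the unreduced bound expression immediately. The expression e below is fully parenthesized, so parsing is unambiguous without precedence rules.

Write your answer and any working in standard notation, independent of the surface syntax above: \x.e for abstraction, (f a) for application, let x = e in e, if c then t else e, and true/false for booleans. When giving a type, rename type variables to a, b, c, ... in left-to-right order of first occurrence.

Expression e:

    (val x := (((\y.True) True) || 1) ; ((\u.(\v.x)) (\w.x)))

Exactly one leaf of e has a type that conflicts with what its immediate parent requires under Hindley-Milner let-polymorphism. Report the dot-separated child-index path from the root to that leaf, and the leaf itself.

Derivation:
\y._ : a -> Bool
  unify a -> Bool ~ Bool -> b
  unify a ~ Bool
  unify Bool ~ b
_ _ : Bool
  unify Bool ~ Bool
  unify Int ~ Bool
  FAIL: mismatch Int ~ Bool

Answer: 0.1 : 1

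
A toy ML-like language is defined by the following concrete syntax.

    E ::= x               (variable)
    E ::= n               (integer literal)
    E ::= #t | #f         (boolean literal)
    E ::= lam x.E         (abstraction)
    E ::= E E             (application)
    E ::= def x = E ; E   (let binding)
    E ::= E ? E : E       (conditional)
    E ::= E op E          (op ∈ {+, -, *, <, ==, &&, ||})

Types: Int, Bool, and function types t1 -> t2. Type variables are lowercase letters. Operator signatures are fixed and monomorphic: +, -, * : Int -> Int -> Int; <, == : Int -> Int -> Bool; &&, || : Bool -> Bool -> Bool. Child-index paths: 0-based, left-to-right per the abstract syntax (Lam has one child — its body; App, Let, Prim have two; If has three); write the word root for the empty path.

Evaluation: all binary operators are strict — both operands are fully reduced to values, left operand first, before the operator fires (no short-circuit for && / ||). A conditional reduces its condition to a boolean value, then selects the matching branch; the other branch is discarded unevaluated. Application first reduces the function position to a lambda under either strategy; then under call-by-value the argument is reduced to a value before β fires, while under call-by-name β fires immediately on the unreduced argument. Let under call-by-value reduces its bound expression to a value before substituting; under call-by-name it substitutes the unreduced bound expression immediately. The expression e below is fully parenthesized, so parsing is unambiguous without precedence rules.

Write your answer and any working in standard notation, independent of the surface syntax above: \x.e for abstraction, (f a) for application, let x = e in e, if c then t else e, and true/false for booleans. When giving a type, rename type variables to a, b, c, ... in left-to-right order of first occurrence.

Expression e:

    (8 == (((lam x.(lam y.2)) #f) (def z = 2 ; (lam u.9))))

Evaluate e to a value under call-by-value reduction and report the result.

Working:
step 0: (8 == (((\x.(\y.2)) false) (let z = 2 in (\u.9))))
step 1: [beta@1.0] (8 == ((\y.2) (let z = 2 in (\u.9))))
step 2: [let@1.1] (8 == ((\y.2) (\u.9)))
step 3: [beta@1] (8 == 2)
step 4: [delta@root] false

Answer: false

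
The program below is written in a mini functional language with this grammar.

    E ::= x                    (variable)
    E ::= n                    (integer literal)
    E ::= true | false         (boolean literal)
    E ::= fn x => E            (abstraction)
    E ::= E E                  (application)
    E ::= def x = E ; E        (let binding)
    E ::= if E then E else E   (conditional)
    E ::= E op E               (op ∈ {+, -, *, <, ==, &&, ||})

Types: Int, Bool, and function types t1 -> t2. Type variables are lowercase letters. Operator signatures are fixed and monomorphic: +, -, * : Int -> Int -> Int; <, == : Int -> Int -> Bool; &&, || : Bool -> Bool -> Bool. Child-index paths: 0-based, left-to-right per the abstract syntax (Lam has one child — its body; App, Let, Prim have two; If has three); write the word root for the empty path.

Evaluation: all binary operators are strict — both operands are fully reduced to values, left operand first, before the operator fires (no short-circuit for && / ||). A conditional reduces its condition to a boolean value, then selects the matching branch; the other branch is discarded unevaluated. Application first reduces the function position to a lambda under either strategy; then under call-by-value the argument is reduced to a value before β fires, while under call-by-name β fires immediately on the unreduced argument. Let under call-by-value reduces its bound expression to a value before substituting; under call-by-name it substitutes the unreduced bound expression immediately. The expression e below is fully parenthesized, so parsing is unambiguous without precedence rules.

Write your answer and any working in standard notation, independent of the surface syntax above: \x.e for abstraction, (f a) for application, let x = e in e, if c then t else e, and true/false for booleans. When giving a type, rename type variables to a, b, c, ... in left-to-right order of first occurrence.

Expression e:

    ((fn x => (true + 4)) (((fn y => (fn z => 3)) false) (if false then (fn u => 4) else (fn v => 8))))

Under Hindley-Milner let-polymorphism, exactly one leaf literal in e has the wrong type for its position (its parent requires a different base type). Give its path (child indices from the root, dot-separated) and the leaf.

Answer: 0.0.0 : true

Working:
  unify Bool ~ Int
  FAIL: mismatch Bool ~ Int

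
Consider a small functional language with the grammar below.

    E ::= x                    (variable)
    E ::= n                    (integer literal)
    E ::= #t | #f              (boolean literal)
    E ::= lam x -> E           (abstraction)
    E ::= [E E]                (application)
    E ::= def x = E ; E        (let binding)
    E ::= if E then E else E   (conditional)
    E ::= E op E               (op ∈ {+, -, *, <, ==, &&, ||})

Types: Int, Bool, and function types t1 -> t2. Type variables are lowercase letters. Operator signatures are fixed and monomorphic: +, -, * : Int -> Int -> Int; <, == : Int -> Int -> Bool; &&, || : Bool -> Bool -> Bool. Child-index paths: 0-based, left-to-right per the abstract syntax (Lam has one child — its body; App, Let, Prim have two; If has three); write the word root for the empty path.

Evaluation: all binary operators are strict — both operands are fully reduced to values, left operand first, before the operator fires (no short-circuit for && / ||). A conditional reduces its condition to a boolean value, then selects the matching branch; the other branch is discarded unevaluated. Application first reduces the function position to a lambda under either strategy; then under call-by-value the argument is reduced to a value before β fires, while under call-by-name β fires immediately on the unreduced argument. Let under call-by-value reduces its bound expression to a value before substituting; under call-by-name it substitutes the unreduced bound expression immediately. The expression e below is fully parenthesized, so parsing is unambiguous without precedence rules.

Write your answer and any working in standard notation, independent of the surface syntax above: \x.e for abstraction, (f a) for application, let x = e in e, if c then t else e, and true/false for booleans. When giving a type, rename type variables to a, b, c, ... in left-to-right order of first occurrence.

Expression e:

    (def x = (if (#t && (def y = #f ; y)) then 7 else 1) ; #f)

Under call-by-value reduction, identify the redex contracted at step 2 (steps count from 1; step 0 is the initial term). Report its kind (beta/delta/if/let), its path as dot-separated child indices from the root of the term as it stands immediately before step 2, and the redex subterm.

Answer: delta at 0.0 : (true && false)

Working:
step 0: (let x = (if (true && (let y = false in y)) then 7 else 1) in false)
step 1: [let@0.0.1] (let x = (if (true && false) then 7 else 1) in false)
step 2: [delta@0.0] (let x = (if false then 7 else 1) in false)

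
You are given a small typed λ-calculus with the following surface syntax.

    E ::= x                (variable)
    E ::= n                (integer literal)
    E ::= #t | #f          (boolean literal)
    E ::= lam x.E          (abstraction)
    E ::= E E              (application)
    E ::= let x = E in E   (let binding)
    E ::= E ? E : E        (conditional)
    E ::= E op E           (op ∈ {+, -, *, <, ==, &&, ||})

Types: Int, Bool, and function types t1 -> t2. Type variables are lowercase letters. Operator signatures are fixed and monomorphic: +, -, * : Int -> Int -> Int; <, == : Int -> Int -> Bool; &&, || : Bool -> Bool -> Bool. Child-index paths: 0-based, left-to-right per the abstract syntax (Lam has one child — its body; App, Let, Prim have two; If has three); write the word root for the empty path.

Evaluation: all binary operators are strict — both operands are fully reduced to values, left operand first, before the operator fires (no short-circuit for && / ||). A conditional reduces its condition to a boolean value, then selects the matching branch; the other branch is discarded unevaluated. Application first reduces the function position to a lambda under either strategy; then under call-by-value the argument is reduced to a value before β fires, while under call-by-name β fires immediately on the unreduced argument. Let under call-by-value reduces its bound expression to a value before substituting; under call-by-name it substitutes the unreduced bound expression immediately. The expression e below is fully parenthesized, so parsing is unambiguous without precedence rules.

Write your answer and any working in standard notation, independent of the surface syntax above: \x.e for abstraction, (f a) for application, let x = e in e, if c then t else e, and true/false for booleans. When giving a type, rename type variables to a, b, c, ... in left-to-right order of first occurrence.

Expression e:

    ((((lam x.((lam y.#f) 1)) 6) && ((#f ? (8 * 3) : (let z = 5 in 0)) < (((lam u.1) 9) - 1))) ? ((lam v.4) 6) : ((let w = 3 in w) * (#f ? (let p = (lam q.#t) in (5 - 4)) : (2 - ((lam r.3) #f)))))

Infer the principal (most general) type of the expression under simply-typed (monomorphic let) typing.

Trace:
\y._ : b -> Bool
  unify b -> Bool ~ Int -> c
  unify b ~ Int
  unify Bool ~ c
_ _ : Bool
\x._ : a -> Bool
  unify a -> Bool ~ Int -> d
  unify a ~ Int
  unify Bool ~ d
_ _ : Bool
  unify Bool ~ Bool
  unify Bool ~ Bool
  unify Int ~ Int
  unify Int ~ Int
let z : Int
  unify Int ~ Int
  unify Int ~ Int
\u._ : e -> Int
  unify e -> Int ~ Int -> f
  unify e ~ Int
  unify Int ~ f
_ _ : Int
  unify Int ~ Int
  unify Int ~ Int
  unify Int ~ Int
  unify Bool ~ Bool
  unify Bool ~ Bool
\v._ : g -> Int
  unify g -> Int ~ Int -> h
  unify g ~ Int
  unify Int ~ h
_ _ : Int
let w : Int
w : Int
  unify Int ~ Int
  unify Bool ~ Bool
\q._ : i -> Bool
let p : i -> Bool
  unify Int ~ Int
  unify Int ~ Int
  unify Int ~ Int
\r._ : j -> Int
  unify j -> Int ~ Bool -> k
  unify j ~ Bool
  unify Int ~ k
_ _ : Int
  unify Int ~ Int
  unify Int ~ Int
  unify Int ~ Int
  unify Int ~ Int

Answer: Int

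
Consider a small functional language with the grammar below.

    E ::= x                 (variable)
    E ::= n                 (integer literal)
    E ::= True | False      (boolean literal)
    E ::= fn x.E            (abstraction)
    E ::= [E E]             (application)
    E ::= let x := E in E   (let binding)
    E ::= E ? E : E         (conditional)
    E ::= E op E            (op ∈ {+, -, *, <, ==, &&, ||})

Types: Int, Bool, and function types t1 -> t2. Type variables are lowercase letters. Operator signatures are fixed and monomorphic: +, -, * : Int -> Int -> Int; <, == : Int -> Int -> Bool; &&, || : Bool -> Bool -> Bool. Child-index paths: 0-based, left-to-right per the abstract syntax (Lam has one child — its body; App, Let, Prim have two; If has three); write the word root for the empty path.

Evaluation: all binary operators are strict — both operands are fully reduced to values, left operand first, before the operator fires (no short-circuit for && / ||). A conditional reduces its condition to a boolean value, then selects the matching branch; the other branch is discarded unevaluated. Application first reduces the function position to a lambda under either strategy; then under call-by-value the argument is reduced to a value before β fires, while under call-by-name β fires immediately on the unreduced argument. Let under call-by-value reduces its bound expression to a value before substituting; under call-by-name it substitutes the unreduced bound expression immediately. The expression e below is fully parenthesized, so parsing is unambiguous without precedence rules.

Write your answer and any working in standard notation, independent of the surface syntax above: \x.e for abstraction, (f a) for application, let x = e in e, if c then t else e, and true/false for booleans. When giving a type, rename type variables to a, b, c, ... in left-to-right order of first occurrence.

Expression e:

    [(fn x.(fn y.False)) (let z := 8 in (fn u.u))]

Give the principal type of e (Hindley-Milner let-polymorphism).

Answer: a -> Bool

Working:
\y._ : b -> Bool
\x._ : a -> b -> Bool
let z : Int
u : c
\u._ : c -> c
  unify a -> b -> Bool ~ (c -> c) -> d
  unify a ~ c -> c
  unify b -> Bool ~ d
_ _ : b -> Bool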